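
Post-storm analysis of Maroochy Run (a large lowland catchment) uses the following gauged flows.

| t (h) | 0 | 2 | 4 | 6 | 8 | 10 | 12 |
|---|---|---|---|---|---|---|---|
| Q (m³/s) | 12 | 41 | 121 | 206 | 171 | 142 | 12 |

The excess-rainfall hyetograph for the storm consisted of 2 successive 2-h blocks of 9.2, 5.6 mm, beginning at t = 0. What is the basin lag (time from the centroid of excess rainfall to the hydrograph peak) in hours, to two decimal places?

Centroid of excess rainfall: t_c = Σ P_i·t̄_i / ΣP_i = 1.7568 h (block centres at 1, 3 h).
Hydrograph peak occurs at t = 6 h, so basin lag t_L = 6 − 1.7568 = 4.24 h.

t_L ≈ 4.24 h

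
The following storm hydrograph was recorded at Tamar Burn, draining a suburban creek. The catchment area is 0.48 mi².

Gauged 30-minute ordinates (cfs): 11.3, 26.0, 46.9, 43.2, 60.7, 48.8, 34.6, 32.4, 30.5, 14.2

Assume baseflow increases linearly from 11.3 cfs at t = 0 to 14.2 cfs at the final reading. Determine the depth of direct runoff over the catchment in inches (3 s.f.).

d ≈ 0.357 in

Direct runoff: 0.00, 14.38, 34.96, 30.93, 48.11, 35.89, 21.37, 18.84, 16.62, 0.00 cfs; ΣQ_DR = 221.1 cfs.
V = ΣQ_DR · Δt = 221.1 × 1800 s = 3.980 × 10^5 ft³.
Over A = 0.48 mi², depth = V / A = 0.357 in.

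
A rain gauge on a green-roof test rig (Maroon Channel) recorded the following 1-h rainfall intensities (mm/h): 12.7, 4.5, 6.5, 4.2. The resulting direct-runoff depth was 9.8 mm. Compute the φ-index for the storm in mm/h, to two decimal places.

φ ≈ 4.70 mm/h

Only the 2 blocks with intensity above φ contribute runoff: 12.7, 6.5 mm/h.
Σ(I−φ)·Δt = d  ⇒  (12.7+6.5 − 2φ)·1 = 9.8
φ = (19.20 − 9.8/1) / 2 = 4.70 mm/h.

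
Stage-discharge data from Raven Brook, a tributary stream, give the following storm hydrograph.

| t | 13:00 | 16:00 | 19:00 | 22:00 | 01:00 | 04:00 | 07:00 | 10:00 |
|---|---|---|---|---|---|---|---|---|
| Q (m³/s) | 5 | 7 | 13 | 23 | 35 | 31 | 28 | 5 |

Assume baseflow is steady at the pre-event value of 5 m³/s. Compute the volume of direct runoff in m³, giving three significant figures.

Direct-runoff ordinates (Q − Q_b): 0.0, 2.0, 8.0, 18.0, 30.0, 26.0, 23.0, 0.0 m³/s.
ΣQ_DR = 107.0 m³/s.
With Δt = 3 h = 10800 s, V = ΣQ_DR · Δt = 107.0 × 10800 = 1.16 × 10^6 m³.

V ≈ 1.16 × 10^6 m³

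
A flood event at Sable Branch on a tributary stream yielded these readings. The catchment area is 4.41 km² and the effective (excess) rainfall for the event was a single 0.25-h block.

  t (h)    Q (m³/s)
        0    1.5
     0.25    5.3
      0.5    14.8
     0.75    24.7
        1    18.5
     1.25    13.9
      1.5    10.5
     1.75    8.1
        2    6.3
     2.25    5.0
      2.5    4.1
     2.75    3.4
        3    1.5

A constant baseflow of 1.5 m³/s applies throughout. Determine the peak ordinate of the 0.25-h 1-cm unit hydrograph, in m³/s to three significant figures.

Direct runoff: 0.0, 3.8, 13.3, 23.2, 17.0, 12.4, 9.0, 6.6, 4.8, 3.5, 2.6, 1.9, 0.0 m³/s; ΣQ_DR = 98.10 m³/s, peak = 23.2 m³/s.
Runoff depth d = ΣQ_DR·Δt / A = 98.10 × 900 / (4.41 km²) = 20.02 mm.
The 1-cm UH is the DRH scaled by (10 mm)/d, so U_p = 23.2 × 10/20.02 = 11.6 m³/s.

U_p ≈ 11.6 m³/s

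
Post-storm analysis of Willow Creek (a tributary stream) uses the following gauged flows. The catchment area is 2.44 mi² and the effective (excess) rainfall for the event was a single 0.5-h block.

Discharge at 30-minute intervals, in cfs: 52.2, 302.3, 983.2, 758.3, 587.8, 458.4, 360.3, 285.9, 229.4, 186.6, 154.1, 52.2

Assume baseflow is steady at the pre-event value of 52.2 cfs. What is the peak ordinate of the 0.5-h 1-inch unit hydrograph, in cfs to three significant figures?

Direct runoff: 0.0, 250.1, 931.0, 706.1, 535.6, 406.2, 308.1, 233.7, 177.2, 134.4, 101.9, 0.0 cfs; ΣQ_DR = 3784 cfs, peak = 931.0 cfs.
Runoff depth d = ΣQ_DR·Δt / A = 3784 × 1800 / (2.44 mi²) = 1.202 in.
The 1-inch UH is the DRH scaled by (1 in)/d, so U_p = 931.0 × 1/1.202 = 775 cfs.

U_p ≈ 775 cfs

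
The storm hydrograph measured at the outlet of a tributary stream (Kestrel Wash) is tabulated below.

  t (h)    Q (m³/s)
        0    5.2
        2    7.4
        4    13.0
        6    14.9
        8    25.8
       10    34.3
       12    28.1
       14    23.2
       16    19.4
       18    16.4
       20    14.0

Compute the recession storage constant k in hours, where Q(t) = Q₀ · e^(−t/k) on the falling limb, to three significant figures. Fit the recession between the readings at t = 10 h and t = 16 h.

On the falling limb, Q drops from 34.3 to 19.4 m³/s between t = 10 h and t = 16 h (Δt = 6 h).
k = −Δt / ln(Q₂/Q₁) = −6 / ln(19.4/34.3) = 10.5 h.

k ≈ 10.5 h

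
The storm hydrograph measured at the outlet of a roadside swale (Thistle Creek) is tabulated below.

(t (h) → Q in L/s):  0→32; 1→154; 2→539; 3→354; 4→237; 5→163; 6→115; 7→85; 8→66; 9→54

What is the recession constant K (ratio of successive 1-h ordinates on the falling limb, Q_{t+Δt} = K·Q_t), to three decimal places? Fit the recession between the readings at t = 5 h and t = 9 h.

K ≈ 0.759

Using the recession-limb readings at t = 5 h and t = 9 h: Q falls from 163 to 54 L/s over 4 intervals.
K = (Q₂/Q₁)^(1/4) = (54/163)^(1/4) = 0.759.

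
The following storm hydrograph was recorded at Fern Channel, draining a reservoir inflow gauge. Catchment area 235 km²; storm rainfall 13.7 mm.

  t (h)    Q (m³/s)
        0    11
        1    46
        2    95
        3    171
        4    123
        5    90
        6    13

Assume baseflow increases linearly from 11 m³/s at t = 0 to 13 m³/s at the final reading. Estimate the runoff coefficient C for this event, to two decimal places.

C ≈ 0.52

ΣQ_DR = 465.0 m³/s; V = ΣQ_DR·Δt = 1.674 × 10^6 m³.
Runoff depth d = V / A = 7.123 mm.
C = d / P = 7.123 / 13.7 = 0.52.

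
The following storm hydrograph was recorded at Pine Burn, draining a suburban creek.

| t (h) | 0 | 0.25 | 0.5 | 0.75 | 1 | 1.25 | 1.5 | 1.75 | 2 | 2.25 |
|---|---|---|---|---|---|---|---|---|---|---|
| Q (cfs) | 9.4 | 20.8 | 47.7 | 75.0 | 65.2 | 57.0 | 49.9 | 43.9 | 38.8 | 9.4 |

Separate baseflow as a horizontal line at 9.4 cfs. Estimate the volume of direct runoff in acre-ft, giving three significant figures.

Direct-runoff ordinates (Q − Q_b): 0.0, 11.4, 38.3, 65.6, 55.8, 47.6, 40.5, 34.5, 29.4, 0.0 cfs.
ΣQ_DR = 323.1 cfs.
With Δt = 0.25 h = 900 s, V = ΣQ_DR · Δt = 323.1 × 900 = 2.91 × 10^5 ft³ = 6.68 acre-ft.

V ≈ 6.68 acre-ft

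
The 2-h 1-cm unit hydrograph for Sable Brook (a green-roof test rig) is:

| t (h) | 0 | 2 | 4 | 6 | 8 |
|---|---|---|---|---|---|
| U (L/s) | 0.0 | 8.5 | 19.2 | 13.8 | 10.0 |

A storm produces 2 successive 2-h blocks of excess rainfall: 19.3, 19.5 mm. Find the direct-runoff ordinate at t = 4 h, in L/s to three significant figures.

Q ≈ 53.6 L/s

By discrete convolution, Q_j = Σ (P_i / 10 mm) · U_{j−i}.
At t = 4 h (j=2): Q = (19.3/10)·19.2 + (19.5/10)·8.5 = 53.6 L/s.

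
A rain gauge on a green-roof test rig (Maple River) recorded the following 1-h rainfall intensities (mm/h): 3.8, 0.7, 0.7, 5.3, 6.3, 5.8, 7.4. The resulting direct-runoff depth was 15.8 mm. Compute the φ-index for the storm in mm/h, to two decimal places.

φ ≈ 2.56 mm/h

Only the 5 blocks with intensity above φ contribute runoff: 3.8, 5.3, 6.3, 5.8, 7.4 mm/h.
Σ(I−φ)·Δt = d  ⇒  (3.8+5.3+6.3+5.8+7.4 − 5φ)·1 = 15.8
φ = (28.60 − 15.8/1) / 5 = 2.56 mm/h.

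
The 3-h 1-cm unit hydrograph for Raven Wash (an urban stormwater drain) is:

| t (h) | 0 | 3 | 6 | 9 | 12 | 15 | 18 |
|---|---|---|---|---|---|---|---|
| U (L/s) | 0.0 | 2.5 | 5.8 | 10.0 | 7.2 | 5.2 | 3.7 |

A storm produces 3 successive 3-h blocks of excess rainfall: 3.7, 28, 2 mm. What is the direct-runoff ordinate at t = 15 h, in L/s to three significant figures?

By discrete convolution, Q_j = Σ (P_i / 10 mm) · U_{j−i}.
At t = 15 h (j=5): Q = (3.7/10)·5.2 + (28/10)·7.2 + (2/10)·10.0 = 24.1 L/s.

Q ≈ 24.1 L/s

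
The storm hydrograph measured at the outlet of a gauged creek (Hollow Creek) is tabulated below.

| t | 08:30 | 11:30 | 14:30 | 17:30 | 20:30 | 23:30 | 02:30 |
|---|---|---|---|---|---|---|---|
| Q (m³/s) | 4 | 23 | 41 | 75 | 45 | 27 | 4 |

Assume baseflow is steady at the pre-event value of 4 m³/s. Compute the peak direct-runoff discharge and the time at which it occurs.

Subtracting baseflow gives direct-runoff ordinates: 0.0, 19.0, 37.0, 71.0, 41.0, 23.0, 0.0 m³/s.
The maximum is 71.0 m³/s, occurring at the reading for t = 17:30.

Q_p = 71.0 m³/s at t = 17:30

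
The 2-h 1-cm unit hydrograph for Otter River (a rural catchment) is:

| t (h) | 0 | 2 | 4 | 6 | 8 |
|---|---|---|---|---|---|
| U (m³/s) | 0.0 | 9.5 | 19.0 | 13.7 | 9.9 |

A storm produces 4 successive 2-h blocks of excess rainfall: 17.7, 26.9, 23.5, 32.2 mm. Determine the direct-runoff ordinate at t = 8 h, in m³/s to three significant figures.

Q ≈ 130 m³/s

By discrete convolution, Q_j = Σ (P_i / 10 mm) · U_{j−i}.
At t = 8 h (j=4): Q = (17.7/10)·9.9 + (26.9/10)·13.7 + (23.5/10)·19.0 + (32.2/10)·9.5 = 130 m³/s.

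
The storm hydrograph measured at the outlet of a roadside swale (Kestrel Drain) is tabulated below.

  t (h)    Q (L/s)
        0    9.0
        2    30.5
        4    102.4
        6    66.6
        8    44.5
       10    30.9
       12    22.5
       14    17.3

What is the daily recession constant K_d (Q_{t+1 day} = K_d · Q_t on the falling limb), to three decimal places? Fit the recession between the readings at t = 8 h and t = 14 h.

Between t = 8 h and t = 14 h the flow falls from 44.5 to 17.3 L/s over 3×2 h = 6 h.
Per-interval ratio K = (17.3/44.5)^(1/3) = 0.7298; K_d = K^(24/2) = 0.023.

K_d ≈ 0.023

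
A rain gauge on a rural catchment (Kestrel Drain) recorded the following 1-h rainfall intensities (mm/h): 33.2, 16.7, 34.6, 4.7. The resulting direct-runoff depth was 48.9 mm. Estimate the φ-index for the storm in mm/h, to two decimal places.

φ ≈ 11.87 mm/h

Only the 3 blocks with intensity above φ contribute runoff: 33.2, 16.7, 34.6 mm/h.
Σ(I−φ)·Δt = d  ⇒  (33.2+16.7+34.6 − 3φ)·1 = 48.9
φ = (84.50 − 48.9/1) / 3 = 11.87 mm/h.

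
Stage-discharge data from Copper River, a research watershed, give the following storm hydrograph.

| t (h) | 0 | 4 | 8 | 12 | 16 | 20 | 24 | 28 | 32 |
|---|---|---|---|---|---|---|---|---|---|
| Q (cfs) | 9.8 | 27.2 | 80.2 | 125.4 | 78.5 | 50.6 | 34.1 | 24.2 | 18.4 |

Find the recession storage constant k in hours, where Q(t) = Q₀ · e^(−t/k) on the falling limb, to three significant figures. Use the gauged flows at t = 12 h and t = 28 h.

k ≈ 9.73 h

On the falling limb, Q drops from 125.4 to 24.2 cfs between t = 12 h and t = 28 h (Δt = 16 h).
k = −Δt / ln(Q₂/Q₁) = −16 / ln(24.2/125.4) = 9.73 h.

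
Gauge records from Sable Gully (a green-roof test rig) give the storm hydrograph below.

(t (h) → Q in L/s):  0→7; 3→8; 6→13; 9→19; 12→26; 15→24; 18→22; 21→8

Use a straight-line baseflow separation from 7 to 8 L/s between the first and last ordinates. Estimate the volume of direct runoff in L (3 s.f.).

V ≈ 7.24 × 10^5 L

Direct-runoff ordinates (Q − Q_b): 0.00, 0.86, 5.71, 11.57, 18.43, 16.29, 14.14, 0.00 L/s.
ΣQ_DR = 67.00 L/s.
With Δt = 3 h = 10800 s, V = ΣQ_DR · Δt = 67.00 × 10800 = 7.24 × 10^5 L.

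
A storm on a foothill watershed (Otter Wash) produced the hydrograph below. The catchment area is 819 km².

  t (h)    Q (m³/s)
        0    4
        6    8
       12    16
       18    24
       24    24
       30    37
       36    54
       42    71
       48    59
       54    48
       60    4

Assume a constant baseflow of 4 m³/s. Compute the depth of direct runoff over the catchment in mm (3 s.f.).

Direct runoff: 0.0, 4.0, 12.0, 20.0, 20.0, 33.0, 50.0, 67.0, 55.0, 44.0, 0.0 m³/s; ΣQ_DR = 305.0 m³/s.
V = ΣQ_DR · Δt = 305.0 × 21600 s = 6.588 × 10^6 m³.
Over A = 819 km², depth = V / A = 8.04 mm.

d ≈ 8.04 mm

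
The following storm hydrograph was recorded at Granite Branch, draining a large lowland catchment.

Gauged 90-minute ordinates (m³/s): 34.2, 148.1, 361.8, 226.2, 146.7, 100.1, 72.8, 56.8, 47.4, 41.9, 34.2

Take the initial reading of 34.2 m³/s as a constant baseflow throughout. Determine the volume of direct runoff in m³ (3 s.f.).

V ≈ 4.83 × 10^6 m³

Direct-runoff ordinates (Q − Q_b): 0.0, 113.9, 327.6, 192.0, 112.5, 65.9, 38.6, 22.6, 13.2, 7.7, 0.0 m³/s.
ΣQ_DR = 894.0 m³/s.
With Δt = 1.5 h = 5400 s, V = ΣQ_DR · Δt = 894.0 × 5400 = 4.83 × 10^6 m³.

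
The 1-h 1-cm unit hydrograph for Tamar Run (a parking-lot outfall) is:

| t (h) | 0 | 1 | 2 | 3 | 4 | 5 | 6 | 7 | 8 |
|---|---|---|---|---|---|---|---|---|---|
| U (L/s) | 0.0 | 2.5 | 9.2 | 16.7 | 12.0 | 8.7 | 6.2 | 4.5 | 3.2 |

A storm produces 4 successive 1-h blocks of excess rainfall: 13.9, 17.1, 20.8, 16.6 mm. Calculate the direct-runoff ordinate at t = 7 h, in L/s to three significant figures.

By discrete convolution, Q_j = Σ (P_i / 10 mm) · U_{j−i}.
At t = 7 h (j=7): Q = (13.9/10)·4.5 + (17.1/10)·6.2 + (20.8/10)·8.7 + (16.6/10)·12.0 = 54.9 L/s.

Q ≈ 54.9 L/s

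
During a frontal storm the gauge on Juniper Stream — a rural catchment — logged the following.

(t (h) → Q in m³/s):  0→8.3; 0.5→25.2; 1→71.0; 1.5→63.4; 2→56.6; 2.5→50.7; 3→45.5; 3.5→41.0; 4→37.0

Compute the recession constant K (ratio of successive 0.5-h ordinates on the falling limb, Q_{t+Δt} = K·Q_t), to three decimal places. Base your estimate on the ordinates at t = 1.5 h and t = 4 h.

K ≈ 0.898

Using the recession-limb readings at t = 1.5 h and t = 4 h: Q falls from 63.4 to 37.0 m³/s over 5 intervals.
K = (Q₂/Q₁)^(1/5) = (37.0/63.4)^(1/5) = 0.898.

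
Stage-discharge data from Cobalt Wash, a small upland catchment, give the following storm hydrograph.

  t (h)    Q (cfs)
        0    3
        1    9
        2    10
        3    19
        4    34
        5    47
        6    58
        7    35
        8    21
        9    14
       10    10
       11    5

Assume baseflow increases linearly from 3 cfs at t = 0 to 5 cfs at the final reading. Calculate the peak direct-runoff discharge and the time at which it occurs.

Q_p = 53.91 cfs at t = 6 h

Subtracting baseflow gives direct-runoff ordinates: 0.00, 5.82, 6.64, 15.45, 30.27, 43.09, 53.91, 30.73, 16.55, 9.36, 5.18, 0.00 cfs.
The maximum is 53.91 cfs, occurring at the reading for t = 6 h.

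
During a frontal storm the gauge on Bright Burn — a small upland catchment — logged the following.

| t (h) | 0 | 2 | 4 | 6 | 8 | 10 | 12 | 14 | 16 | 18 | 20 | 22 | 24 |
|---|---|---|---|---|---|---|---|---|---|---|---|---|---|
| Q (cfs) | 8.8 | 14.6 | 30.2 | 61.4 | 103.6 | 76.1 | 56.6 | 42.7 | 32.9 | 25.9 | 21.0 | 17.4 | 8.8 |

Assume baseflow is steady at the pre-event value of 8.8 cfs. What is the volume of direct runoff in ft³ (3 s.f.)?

V ≈ 2.78 × 10^6 ft³

Direct-runoff ordinates (Q − Q_b): 0.0, 5.8, 21.4, 52.6, 94.8, 67.3, 47.8, 33.9, 24.1, 17.1, 12.2, 8.6, 0.0 cfs.
ΣQ_DR = 385.6 cfs.
With Δt = 2 h = 7200 s, V = ΣQ_DR · Δt = 385.6 × 7200 = 2.78 × 10^6 ft³.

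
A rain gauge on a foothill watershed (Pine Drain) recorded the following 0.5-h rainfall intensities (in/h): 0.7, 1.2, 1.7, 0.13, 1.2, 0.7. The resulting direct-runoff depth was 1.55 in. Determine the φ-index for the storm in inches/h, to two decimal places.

φ ≈ 0.48 in/h

Only the 5 blocks with intensity above φ contribute runoff: 0.7, 1.2, 1.7, 1.2, 0.7 in/h.
Σ(I−φ)·Δt = d  ⇒  (0.7+1.2+1.7+1.2+0.7 − 5φ)·0.5 = 1.55
φ = (5.500 − 1.55/0.5) / 5 = 0.48 in/h.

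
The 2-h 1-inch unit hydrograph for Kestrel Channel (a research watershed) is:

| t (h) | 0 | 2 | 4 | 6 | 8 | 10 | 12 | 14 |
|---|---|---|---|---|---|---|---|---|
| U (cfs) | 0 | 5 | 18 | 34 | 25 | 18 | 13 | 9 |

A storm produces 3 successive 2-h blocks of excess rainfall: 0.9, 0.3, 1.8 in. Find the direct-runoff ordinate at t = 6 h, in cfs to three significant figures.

Q ≈ 45.0 cfs

By discrete convolution, Q_j = Σ (P_i / 1 in) · U_{j−i}.
At t = 6 h (j=3): Q = (0.9/1)·34 + (0.3/1)·18 + (1.8/1)·5 = 45.0 cfs.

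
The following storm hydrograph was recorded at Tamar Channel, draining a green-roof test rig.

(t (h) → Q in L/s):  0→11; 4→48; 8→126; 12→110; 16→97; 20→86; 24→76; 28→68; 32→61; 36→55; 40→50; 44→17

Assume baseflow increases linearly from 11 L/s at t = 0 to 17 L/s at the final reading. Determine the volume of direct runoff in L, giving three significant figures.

V ≈ 9.17 × 10^6 L

Direct-runoff ordinates (Q − Q_b): 0.00, 36.45, 113.91, 97.36, 83.82, 72.27, 61.73, 53.18, 45.64, 39.09, 33.55, 0.00 L/s.
ΣQ_DR = 637.0 L/s.
With Δt = 4 h = 14400 s, V = ΣQ_DR · Δt = 637.0 × 14400 = 9.17 × 10^6 L.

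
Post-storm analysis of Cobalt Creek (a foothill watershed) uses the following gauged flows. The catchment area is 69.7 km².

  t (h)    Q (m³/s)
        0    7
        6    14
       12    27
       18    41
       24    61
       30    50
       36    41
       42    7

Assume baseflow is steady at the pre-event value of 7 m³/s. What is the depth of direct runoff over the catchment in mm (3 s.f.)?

Direct runoff: 0.0, 7.0, 20.0, 34.0, 54.0, 43.0, 34.0, 0.0 m³/s; ΣQ_DR = 192.0 m³/s.
V = ΣQ_DR · Δt = 192.0 × 21600 s = 4.147 × 10^6 m³.
Over A = 69.7 km², depth = V / A = 59.5 mm.

d ≈ 59.5 mm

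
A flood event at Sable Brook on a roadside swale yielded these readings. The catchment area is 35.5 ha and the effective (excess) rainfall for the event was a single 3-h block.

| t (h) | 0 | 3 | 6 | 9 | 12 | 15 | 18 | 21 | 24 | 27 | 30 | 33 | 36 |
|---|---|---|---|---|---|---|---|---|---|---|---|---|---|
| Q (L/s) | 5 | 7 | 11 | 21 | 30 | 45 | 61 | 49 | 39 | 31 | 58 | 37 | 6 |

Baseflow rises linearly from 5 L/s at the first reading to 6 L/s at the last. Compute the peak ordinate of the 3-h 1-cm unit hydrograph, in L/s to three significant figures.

U_p ≈ 55.5 L/s

Direct runoff: 0.00, 1.92, 5.83, 15.75, 24.67, 39.58, 55.50, 43.42, 33.33, 25.25, 52.17, 31.08, 0.00 L/s; ΣQ_DR = 328.5 L/s, peak = 55.50 L/s.
Runoff depth d = ΣQ_DR·Δt / A = 328.5 × 10800 / (35.5 ha) = 9.994 mm.
The 1-cm UH is the DRH scaled by (10 mm)/d, so U_p = 55.50 × 10/9.994 = 55.5 L/s.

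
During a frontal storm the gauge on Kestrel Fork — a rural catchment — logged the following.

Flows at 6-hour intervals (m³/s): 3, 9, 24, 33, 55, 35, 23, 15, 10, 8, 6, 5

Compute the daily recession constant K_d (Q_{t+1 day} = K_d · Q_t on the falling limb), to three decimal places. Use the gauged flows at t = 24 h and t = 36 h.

Between t = 24 h and t = 36 h the flow falls from 55 to 23 m³/s over 2×6 h = 12 h.
Per-interval ratio K = (23/55)^(1/2) = 0.6467; K_d = K^(24/6) = 0.175.

K_d ≈ 0.175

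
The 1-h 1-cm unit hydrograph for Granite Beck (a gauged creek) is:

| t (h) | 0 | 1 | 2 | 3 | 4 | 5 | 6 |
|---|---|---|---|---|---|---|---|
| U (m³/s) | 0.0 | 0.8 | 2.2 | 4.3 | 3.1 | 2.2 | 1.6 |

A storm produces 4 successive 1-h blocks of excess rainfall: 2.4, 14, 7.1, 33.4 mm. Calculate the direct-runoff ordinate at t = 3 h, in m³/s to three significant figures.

By discrete convolution, Q_j = Σ (P_i / 10 mm) · U_{j−i}.
At t = 3 h (j=3): Q = (2.4/10)·4.3 + (14/10)·2.2 + (7.1/10)·0.8 + (33.4/10)·0.0 = 4.68 m³/s.

Q ≈ 4.68 m³/s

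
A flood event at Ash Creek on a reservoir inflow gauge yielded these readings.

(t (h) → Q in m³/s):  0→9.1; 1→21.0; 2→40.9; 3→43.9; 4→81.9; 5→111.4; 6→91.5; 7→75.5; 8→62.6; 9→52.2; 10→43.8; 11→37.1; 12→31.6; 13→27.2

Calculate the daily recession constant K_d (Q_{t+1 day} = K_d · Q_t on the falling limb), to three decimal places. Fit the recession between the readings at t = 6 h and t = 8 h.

Between t = 6 h and t = 8 h the flow falls from 91.5 to 62.6 m³/s over 2×1 h = 2 h.
Per-interval ratio K = (62.6/91.5)^(1/2) = 0.8271; K_d = K^(24/1) = 0.011.

K_d ≈ 0.011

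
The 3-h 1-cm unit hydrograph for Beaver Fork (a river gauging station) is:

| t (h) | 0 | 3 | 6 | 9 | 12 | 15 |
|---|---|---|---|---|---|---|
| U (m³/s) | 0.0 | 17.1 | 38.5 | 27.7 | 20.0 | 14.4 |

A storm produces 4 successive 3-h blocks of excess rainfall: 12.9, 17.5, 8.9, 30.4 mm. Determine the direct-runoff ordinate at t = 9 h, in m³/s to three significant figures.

Q ≈ 118 m³/s

By discrete convolution, Q_j = Σ (P_i / 10 mm) · U_{j−i}.
At t = 9 h (j=3): Q = (12.9/10)·27.7 + (17.5/10)·38.5 + (8.9/10)·17.1 + (30.4/10)·0.0 = 118 m³/s.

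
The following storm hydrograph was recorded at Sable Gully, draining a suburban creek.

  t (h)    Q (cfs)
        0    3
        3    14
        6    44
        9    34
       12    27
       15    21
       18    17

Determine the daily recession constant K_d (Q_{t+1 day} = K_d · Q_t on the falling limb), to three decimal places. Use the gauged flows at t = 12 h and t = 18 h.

Between t = 12 h and t = 18 h the flow falls from 27 to 17 cfs over 2×3 h = 6 h.
Per-interval ratio K = (17/27)^(1/2) = 0.7935; K_d = K^(24/3) = 0.157.

K_d ≈ 0.157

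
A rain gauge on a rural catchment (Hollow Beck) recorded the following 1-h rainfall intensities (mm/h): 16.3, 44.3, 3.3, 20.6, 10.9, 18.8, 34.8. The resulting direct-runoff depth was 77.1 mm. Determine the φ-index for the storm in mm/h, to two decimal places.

Only the 5 blocks with intensity above φ contribute runoff: 16.3, 44.3, 20.6, 18.8, 34.8 mm/h.
Σ(I−φ)·Δt = d  ⇒  (16.3+44.3+20.6+18.8+34.8 − 5φ)·1 = 77.1
φ = (134.8 − 77.1/1) / 5 = 11.54 mm/h.

φ ≈ 11.54 mm/h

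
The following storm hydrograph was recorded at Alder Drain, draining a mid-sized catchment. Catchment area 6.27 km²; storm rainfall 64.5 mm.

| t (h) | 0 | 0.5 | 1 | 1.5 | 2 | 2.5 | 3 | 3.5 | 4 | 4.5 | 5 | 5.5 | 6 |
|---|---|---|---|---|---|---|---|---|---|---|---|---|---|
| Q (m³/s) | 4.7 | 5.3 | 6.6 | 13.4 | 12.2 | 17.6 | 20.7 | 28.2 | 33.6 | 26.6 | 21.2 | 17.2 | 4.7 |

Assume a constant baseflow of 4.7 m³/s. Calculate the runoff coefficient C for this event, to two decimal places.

C ≈ 0.67

ΣQ_DR = 150.9 m³/s; V = ΣQ_DR·Δt = 2.716 × 10^5 m³.
Runoff depth d = V / A = 43.32 mm.
C = d / P = 43.32 / 64.5 = 0.67.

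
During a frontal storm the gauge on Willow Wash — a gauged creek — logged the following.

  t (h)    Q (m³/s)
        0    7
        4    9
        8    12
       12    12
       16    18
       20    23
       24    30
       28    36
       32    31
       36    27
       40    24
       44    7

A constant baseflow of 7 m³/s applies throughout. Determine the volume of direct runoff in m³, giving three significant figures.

Direct-runoff ordinates (Q − Q_b): 0.0, 2.0, 5.0, 5.0, 11.0, 16.0, 23.0, 29.0, 24.0, 20.0, 17.0, 0.0 m³/s.
ΣQ_DR = 152.0 m³/s.
With Δt = 4 h = 14400 s, V = ΣQ_DR · Δt = 152.0 × 14400 = 2.19 × 10^6 m³.

V ≈ 2.19 × 10^6 m³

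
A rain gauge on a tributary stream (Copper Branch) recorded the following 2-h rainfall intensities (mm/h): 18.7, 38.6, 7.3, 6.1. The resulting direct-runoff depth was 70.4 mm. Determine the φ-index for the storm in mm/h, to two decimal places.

φ ≈ 11.05 mm/h

Only the 2 blocks with intensity above φ contribute runoff: 18.7, 38.6 mm/h.
Σ(I−φ)·Δt = d  ⇒  (18.7+38.6 − 2φ)·2 = 70.4
φ = (57.30 − 70.4/2) / 2 = 11.05 mm/h.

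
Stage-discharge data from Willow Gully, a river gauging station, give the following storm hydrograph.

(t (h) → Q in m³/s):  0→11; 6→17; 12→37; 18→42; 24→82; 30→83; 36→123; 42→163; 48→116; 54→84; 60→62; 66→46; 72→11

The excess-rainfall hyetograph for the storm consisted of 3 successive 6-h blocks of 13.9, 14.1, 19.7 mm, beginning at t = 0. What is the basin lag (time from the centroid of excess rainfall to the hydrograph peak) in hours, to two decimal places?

t_L ≈ 32.27 h

Centroid of excess rainfall: t_c = Σ P_i·t̄_i / ΣP_i = 9.7296 h (block centres at 3, 9, 15 h).
Hydrograph peak occurs at t = 42 h, so basin lag t_L = 42 − 9.7296 = 32.27 h.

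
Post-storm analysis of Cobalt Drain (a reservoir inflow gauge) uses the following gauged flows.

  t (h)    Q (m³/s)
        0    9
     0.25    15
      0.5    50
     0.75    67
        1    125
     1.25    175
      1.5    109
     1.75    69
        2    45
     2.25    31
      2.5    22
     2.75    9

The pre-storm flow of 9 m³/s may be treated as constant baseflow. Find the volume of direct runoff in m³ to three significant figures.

Direct-runoff ordinates (Q − Q_b): 0.0, 6.0, 41.0, 58.0, 116.0, 166.0, 100.0, 60.0, 36.0, 22.0, 13.0, 0.0 m³/s.
ΣQ_DR = 618.0 m³/s.
With Δt = 0.25 h = 900 s, V = ΣQ_DR · Δt = 618.0 × 900 = 5.56 × 10^5 m³.

V ≈ 5.56 × 10^5 m³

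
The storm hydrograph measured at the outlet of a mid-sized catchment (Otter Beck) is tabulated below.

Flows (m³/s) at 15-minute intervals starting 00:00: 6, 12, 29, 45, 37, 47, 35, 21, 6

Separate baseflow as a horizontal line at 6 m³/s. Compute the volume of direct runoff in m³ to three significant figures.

Direct-runoff ordinates (Q − Q_b): 0.0, 6.0, 23.0, 39.0, 31.0, 41.0, 29.0, 15.0, 0.0 m³/s.
ΣQ_DR = 184.0 m³/s.
With Δt = 0.25 h = 900 s, V = ΣQ_DR · Δt = 184.0 × 900 = 1.66 × 10^5 m³.

V ≈ 1.66 × 10^5 m³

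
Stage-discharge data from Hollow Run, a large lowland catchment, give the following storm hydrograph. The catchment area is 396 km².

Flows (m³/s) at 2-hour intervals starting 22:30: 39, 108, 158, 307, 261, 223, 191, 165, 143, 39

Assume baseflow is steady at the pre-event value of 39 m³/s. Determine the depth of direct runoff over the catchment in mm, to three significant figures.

d ≈ 22.6 mm

Direct runoff: 0.0, 69.0, 119.0, 268.0, 222.0, 184.0, 152.0, 126.0, 104.0, 0.0 m³/s; ΣQ_DR = 1244 m³/s.
V = ΣQ_DR · Δt = 1244 × 7200 s = 8.957 × 10^6 m³.
Over A = 396 km², depth = V / A = 22.6 mm.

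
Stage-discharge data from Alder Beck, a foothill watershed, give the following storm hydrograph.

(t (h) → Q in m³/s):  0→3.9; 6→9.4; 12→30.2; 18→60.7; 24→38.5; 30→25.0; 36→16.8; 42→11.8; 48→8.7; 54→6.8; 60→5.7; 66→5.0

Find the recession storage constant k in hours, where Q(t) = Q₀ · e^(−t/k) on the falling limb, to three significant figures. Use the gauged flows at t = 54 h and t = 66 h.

k ≈ 39.0 h

On the falling limb, Q drops from 6.8 to 5.0 m³/s between t = 54 h and t = 66 h (Δt = 12 h).
k = −Δt / ln(Q₂/Q₁) = −12 / ln(5.0/6.8) = 39.0 h.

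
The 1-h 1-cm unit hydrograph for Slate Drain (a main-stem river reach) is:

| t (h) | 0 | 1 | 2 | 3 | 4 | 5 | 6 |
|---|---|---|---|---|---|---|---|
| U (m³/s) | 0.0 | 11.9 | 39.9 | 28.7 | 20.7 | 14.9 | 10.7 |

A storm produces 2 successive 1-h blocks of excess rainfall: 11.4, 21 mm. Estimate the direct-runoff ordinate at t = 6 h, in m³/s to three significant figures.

Q ≈ 43.5 m³/s

By discrete convolution, Q_j = Σ (P_i / 10 mm) · U_{j−i}.
At t = 6 h (j=6): Q = (11.4/10)·10.7 + (21/10)·14.9 = 43.5 m³/s.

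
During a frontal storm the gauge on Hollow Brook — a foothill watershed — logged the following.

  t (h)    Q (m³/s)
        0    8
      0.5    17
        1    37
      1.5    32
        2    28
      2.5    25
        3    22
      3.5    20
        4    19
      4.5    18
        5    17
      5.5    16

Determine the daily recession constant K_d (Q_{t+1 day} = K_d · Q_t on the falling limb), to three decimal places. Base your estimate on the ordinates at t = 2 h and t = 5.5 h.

Between t = 2 h and t = 5.5 h the flow falls from 28 to 16 m³/s over 7×0.5 h = 3.5 h.
Per-interval ratio K = (16/28)^(1/7) = 0.9232; K_d = K^(24/0.5) = 0.022.

K_d ≈ 0.022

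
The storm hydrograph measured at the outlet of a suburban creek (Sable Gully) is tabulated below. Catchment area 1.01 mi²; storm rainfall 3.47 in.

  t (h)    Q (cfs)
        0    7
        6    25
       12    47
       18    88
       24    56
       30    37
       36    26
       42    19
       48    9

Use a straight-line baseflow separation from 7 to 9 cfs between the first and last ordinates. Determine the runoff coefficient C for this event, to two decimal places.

ΣQ_DR = 242.0 cfs; V = ΣQ_DR·Δt = 5.227 × 10^6 ft³.
Runoff depth d = V / A = 2.228 in.
C = d / P = 2.228 / 3.47 = 0.64.

C ≈ 0.64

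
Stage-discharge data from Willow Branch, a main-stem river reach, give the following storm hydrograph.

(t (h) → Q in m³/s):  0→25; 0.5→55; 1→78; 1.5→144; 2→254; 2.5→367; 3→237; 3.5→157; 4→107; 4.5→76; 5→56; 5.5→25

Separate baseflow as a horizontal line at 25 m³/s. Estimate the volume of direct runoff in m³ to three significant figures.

V ≈ 2.31 × 10^6 m³

Direct-runoff ordinates (Q − Q_b): 0.0, 30.0, 53.0, 119.0, 229.0, 342.0, 212.0, 132.0, 82.0, 51.0, 31.0, 0.0 m³/s.
ΣQ_DR = 1281 m³/s.
With Δt = 0.5 h = 1800 s, V = ΣQ_DR · Δt = 1281 × 1800 = 2.31 × 10^6 m³.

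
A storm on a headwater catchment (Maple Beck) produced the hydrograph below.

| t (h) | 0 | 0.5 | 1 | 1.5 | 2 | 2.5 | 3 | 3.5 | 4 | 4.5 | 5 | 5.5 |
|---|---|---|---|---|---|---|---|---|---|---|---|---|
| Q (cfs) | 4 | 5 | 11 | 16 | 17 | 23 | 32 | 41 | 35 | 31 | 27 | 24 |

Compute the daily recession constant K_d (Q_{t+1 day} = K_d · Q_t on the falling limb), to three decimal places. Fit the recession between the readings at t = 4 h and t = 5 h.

Between t = 4 h and t = 5 h the flow falls from 35 to 27 cfs over 2×0.5 h = 1 h.
Per-interval ratio K = (27/35)^(1/2) = 0.8783; K_d = K^(24/0.5) = 0.002.

K_d ≈ 0.002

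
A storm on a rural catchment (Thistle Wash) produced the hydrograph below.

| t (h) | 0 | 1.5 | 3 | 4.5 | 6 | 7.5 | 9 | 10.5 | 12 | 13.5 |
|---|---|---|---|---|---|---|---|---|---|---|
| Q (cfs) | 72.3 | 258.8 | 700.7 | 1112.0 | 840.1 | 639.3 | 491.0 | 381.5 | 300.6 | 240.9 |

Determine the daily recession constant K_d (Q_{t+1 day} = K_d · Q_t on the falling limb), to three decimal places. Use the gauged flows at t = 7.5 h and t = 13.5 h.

Between t = 7.5 h and t = 13.5 h the flow falls from 639.3 to 240.9 cfs over 4×1.5 h = 6 h.
Per-interval ratio K = (240.9/639.3)^(1/4) = 0.7835; K_d = K^(24/1.5) = 0.020.

K_d ≈ 0.020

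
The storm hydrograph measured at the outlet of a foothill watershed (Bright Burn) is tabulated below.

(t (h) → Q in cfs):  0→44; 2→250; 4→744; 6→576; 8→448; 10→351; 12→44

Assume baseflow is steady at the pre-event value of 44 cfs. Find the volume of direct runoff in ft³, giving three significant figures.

V ≈ 1.55 × 10^7 ft³

Direct-runoff ordinates (Q − Q_b): 0.0, 206.0, 700.0, 532.0, 404.0, 307.0, 0.0 cfs.
ΣQ_DR = 2149 cfs.
With Δt = 2 h = 7200 s, V = ΣQ_DR · Δt = 2149 × 7200 = 1.55 × 10^7 ft³.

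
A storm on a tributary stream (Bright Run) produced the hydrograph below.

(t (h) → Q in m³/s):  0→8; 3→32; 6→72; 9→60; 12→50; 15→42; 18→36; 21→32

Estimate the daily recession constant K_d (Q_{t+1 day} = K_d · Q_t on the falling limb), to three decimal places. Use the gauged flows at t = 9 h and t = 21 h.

K_d ≈ 0.284

Between t = 9 h and t = 21 h the flow falls from 60 to 32 m³/s over 4×3 h = 12 h.
Per-interval ratio K = (32/60)^(1/4) = 0.8546; K_d = K^(24/3) = 0.284.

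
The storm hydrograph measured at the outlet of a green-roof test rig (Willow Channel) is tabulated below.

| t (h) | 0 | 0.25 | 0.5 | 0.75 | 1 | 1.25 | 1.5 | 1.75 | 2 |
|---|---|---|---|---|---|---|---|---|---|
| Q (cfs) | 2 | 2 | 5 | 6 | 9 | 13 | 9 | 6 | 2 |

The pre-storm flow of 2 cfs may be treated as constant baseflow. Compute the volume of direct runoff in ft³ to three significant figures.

V ≈ 32400 ft³

Direct-runoff ordinates (Q − Q_b): 0.0, 0.0, 3.0, 4.0, 7.0, 11.0, 7.0, 4.0, 0.0 cfs.
ΣQ_DR = 36.00 cfs.
With Δt = 0.25 h = 900 s, V = ΣQ_DR · Δt = 36.00 × 900 = 32400 ft³.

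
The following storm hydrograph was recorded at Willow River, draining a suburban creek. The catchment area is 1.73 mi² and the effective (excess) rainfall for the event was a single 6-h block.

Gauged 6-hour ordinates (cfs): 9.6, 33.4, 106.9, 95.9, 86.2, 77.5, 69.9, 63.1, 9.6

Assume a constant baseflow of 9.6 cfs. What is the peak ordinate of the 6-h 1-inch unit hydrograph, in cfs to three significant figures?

Direct runoff: 0.0, 23.8, 97.3, 86.3, 76.6, 67.9, 60.3, 53.5, 0.0 cfs; ΣQ_DR = 465.7 cfs, peak = 97.3 cfs.
Runoff depth d = ΣQ_DR·Δt / A = 465.7 × 21600 / (1.73 mi²) = 2.503 in.
The 1-inch UH is the DRH scaled by (1 in)/d, so U_p = 97.3 × 1/2.503 = 38.9 cfs.

U_p ≈ 38.9 cfs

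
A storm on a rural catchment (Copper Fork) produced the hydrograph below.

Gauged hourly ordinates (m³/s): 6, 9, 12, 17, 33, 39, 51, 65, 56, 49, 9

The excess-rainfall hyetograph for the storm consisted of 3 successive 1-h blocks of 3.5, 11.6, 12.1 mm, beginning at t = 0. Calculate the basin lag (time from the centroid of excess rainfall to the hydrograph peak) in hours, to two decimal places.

t_L ≈ 5.18 h

Centroid of excess rainfall: t_c = Σ P_i·t̄_i / ΣP_i = 1.8162 h (block centres at 0.5, 1.5, 2.5 h).
Hydrograph peak occurs at t = 7 h, so basin lag t_L = 7 − 1.8162 = 5.18 h.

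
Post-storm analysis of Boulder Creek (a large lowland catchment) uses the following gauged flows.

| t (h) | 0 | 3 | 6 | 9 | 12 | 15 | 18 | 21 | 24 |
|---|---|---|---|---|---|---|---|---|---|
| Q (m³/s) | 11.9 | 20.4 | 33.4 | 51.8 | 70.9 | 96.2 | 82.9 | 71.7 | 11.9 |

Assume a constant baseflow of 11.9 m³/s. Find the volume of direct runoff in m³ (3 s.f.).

V ≈ 3.72 × 10^6 m³

Direct-runoff ordinates (Q − Q_b): 0.0, 8.5, 21.5, 39.9, 59.0, 84.3, 71.0, 59.8, 0.0 m³/s.
ΣQ_DR = 344.0 m³/s.
With Δt = 3 h = 10800 s, V = ΣQ_DR · Δt = 344.0 × 10800 = 3.72 × 10^6 m³.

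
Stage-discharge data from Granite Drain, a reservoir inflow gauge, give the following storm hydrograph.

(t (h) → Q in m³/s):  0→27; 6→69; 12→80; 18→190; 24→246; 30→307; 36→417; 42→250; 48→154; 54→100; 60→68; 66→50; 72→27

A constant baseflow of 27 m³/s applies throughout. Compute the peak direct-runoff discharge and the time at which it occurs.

Q_p = 390.0 m³/s at t = 36 h

Subtracting baseflow gives direct-runoff ordinates: 0.0, 42.0, 53.0, 163.0, 219.0, 280.0, 390.0, 223.0, 127.0, 73.0, 41.0, 23.0, 0.0 m³/s.
The maximum is 390.0 m³/s, occurring at the reading for t = 36 h.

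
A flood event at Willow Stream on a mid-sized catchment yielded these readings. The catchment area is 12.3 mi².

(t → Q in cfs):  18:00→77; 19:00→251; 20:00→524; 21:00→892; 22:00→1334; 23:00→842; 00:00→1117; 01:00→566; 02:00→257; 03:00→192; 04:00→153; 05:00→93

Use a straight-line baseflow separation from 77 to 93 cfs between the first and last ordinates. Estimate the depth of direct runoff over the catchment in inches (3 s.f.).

Direct runoff: 0.00, 172.55, 444.09, 810.64, 1251.18, 757.73, 1031.27, 478.82, 168.36, 101.91, 61.45, 0.00 cfs; ΣQ_DR = 5278 cfs.
V = ΣQ_DR · Δt = 5278 × 3600 s = 1.900 × 10^7 ft³.
Over A = 12.3 mi², depth = V / A = 0.665 in.

d ≈ 0.665 in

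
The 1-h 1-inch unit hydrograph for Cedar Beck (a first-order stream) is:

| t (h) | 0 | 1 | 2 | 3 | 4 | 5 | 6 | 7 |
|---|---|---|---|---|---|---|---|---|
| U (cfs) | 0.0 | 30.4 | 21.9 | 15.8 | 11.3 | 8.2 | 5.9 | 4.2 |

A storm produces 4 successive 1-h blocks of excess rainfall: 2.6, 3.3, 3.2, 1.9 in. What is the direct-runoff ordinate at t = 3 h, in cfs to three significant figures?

By discrete convolution, Q_j = Σ (P_i / 1 in) · U_{j−i}.
At t = 3 h (j=3): Q = (2.6/1)·15.8 + (3.3/1)·21.9 + (3.2/1)·30.4 + (1.9/1)·0.0 = 211 cfs.

Q ≈ 211 cfs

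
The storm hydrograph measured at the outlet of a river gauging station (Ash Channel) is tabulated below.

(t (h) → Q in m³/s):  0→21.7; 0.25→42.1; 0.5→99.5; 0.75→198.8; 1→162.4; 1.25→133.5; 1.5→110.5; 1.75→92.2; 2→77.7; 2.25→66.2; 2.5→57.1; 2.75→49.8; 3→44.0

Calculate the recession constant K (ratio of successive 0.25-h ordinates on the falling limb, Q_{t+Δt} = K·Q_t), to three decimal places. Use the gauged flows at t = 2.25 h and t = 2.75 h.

Using the recession-limb readings at t = 2.25 h and t = 2.75 h: Q falls from 66.2 to 49.8 m³/s over 2 intervals.
K = (Q₂/Q₁)^(1/2) = (49.8/66.2)^(1/2) = 0.867.

K ≈ 0.867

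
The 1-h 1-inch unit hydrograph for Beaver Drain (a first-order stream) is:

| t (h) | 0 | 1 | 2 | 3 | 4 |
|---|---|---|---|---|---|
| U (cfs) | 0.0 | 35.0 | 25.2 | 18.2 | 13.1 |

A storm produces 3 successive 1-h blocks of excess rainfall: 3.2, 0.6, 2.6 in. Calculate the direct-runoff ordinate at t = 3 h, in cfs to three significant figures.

By discrete convolution, Q_j = Σ (P_i / 1 in) · U_{j−i}.
At t = 3 h (j=3): Q = (3.2/1)·18.2 + (0.6/1)·25.2 + (2.6/1)·35.0 = 164 cfs.

Q ≈ 164 cfs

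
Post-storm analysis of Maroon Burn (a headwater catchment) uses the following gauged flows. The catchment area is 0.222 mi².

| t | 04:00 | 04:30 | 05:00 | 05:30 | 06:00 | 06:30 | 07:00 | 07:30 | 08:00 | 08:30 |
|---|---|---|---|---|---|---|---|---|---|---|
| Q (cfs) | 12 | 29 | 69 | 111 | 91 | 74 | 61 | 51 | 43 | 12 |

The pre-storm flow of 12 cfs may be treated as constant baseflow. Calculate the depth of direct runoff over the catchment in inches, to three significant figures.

Direct runoff: 0.0, 17.0, 57.0, 99.0, 79.0, 62.0, 49.0, 39.0, 31.0, 0.0 cfs; ΣQ_DR = 433.0 cfs.
V = ΣQ_DR · Δt = 433.0 × 1800 s = 7.794 × 10^5 ft³.
Over A = 0.222 mi², depth = V / A = 1.51 in.

d ≈ 1.51 in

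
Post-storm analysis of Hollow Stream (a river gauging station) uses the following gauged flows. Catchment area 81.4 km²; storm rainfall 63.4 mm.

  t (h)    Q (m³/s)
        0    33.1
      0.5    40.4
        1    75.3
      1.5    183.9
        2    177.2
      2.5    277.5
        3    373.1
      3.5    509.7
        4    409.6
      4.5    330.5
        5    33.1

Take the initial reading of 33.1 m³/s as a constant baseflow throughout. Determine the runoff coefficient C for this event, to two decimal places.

ΣQ_DR = 2079 m³/s; V = ΣQ_DR·Δt = 3.743 × 10^6 m³.
Runoff depth d = V / A = 45.98 mm.
C = d / P = 45.98 / 63.4 = 0.73.

C ≈ 0.73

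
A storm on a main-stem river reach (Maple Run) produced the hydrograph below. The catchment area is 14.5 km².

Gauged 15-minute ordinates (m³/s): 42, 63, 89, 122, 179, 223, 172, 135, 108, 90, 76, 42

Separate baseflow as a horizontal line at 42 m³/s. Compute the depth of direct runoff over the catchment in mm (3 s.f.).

d ≈ 52.0 mm

Direct runoff: 0.0, 21.0, 47.0, 80.0, 137.0, 181.0, 130.0, 93.0, 66.0, 48.0, 34.0, 0.0 m³/s; ΣQ_DR = 837.0 m³/s.
V = ΣQ_DR · Δt = 837.0 × 900 s = 7.533 × 10^5 m³.
Over A = 14.5 km², depth = V / A = 52.0 mm.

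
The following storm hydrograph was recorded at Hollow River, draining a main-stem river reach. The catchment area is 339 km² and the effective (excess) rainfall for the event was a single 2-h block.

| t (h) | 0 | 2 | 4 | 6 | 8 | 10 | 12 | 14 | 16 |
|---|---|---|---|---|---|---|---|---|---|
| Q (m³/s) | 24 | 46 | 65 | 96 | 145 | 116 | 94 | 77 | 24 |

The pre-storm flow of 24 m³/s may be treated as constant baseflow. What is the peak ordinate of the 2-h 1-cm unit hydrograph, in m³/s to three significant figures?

U_p ≈ 121 m³/s

Direct runoff: 0.0, 22.0, 41.0, 72.0, 121.0, 92.0, 70.0, 53.0, 0.0 m³/s; ΣQ_DR = 471.0 m³/s, peak = 121.0 m³/s.
Runoff depth d = ΣQ_DR·Δt / A = 471.0 × 7200 / (339 km²) = 10.00 mm.
The 1-cm UH is the DRH scaled by (10 mm)/d, so U_p = 121.0 × 10/10.00 = 121 m³/s.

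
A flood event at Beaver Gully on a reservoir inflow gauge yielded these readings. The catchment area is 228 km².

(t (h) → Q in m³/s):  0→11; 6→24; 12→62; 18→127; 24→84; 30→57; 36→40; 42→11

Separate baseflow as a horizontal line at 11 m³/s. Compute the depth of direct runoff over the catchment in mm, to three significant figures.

Direct runoff: 0.0, 13.0, 51.0, 116.0, 73.0, 46.0, 29.0, 0.0 m³/s; ΣQ_DR = 328.0 m³/s.
V = ΣQ_DR · Δt = 328.0 × 21600 s = 7.085 × 10^6 m³.
Over A = 228 km², depth = V / A = 31.1 mm.

d ≈ 31.1 mm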